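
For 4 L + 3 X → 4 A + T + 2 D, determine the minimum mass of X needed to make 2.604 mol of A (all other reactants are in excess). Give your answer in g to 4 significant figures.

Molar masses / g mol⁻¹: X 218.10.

n(A) = 2.604 mol
n(X) = (3/4) × 2.604 = 1.953 mol
mass = 1.953 × 218.10 = 425.9 g

425.9 g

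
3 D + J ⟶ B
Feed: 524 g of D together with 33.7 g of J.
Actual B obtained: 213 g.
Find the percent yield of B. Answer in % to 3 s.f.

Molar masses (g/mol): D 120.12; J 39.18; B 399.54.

62.0 %

n(D) = 524.0 / 120.12 = 4.362 mol
n(J) = 33.70 / 39.18 = 0.8601 mol
n/ν for D = 4.362/3 = 1.454
n/ν for J = 0.8601/1 = 0.8601
Smallest n/ν is J → limiting reagent.
theoretical n(B) = (1/1) × 0.8601 = 0.8601 mol → 343.6 g
% yield = 213 / 343.6 × 100 = 61.99 %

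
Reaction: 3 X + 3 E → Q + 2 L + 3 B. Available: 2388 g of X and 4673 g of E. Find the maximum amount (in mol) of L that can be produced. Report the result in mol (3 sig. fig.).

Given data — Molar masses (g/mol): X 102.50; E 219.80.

n(X) = 2388 / 102.50 = 23.30 mol
n(E) = 4673 / 219.80 = 21.26 mol
n/ν → X: 7.767, E: 7.087; E is limiting.
n(L) = (2/3) × 21.26 = 14.17 mol

14.2 mol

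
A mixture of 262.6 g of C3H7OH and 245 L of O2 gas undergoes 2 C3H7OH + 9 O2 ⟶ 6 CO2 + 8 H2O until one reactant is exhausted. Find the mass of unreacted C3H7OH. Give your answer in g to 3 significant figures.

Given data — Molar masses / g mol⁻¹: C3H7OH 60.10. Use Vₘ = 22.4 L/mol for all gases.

117 g

n(C3H7OH) = 262.6 / 60.10 = 4.369 mol
n(O2) = 245.0 / 22.4 = 10.94 mol
n/ν for C3H7OH = 4.369/2 = 2.185
n/ν for O2 = 10.94/9 = 1.216
Smallest n/ν is O2 → limiting reagent.
C3H7OH consumed = (2/9) × 10.94 = 2.431 mol
C3H7OH remaining = 4.369 − 2.431 = 1.938 mol
mass = 1.938 × 60.10 = 116.5 g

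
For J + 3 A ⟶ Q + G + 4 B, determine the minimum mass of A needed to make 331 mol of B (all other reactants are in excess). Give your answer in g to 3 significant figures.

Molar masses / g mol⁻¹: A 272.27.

67600 g

n(B) = 331.0 mol
n(A) = (3/4) × 331.0 = 248.3 mol
mass = 248.3 × 272.27 = 67600 g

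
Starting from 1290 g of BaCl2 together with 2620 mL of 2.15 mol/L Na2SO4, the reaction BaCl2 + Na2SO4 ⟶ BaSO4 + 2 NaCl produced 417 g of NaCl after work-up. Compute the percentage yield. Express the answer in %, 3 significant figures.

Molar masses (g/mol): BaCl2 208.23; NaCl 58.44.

63.3 %

n(BaCl2) = 1290 / 208.23 = 6.195 mol
n(Na2SO4) = 2.15 × 2620/1000 = 5.633 mol
n/ν for BaCl2 = 6.195/1 = 6.195
n/ν for Na2SO4 = 5.633/1 = 5.633
Smallest n/ν is Na2SO4 → limiting reagent.
theoretical n(NaCl) = (2/1) × 5.633 = 11.27 mol → 658.6 g
% yield = 417 / 658.6 × 100 = 63.32 %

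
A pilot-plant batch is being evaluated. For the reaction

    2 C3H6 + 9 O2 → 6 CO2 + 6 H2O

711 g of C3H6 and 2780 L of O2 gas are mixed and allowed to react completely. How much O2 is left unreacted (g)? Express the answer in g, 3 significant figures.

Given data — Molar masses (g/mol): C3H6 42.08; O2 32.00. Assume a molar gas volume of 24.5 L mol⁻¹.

n(C3H6) = 711.0 / 42.08 = 16.90 mol
n(O2) = 2780 / 24.5 = 113.5 mol
n/ν for C3H6 = 16.90/2 = 8.450
n/ν for O2 = 113.5/9 = 12.61
Smallest n/ν is C3H6 → limiting reagent.
O2 consumed = (9/2) × 16.90 = 76.05 mol
O2 remaining = 113.5 − 76.05 = 37.45 mol
mass = 37.45 × 32.00 = 1198 g

1200 g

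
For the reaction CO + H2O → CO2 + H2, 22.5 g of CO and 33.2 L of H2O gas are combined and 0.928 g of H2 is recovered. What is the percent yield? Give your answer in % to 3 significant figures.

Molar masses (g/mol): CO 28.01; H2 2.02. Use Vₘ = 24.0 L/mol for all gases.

n(CO) = 22.50 / 28.01 = 0.8033 mol
n(H2O) = 33.20 / 24.0 = 1.383 mol
n/ν → CO: 0.8033, H2O: 1.383; CO is limiting.
theoretical n(H2) = (1/1) × 0.8033 = 0.8033 mol → 1.623 g
% yield = 0.928 / 1.623 × 100 = 57.18 %

57.2 %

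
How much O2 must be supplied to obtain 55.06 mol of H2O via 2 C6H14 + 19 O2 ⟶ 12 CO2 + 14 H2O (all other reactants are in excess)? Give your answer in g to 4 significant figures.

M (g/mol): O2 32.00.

n(H2O) = 55.06 mol
n(O2) = (19/14) × 55.06 = 74.72 mol
mass = 74.72 × 32.00 = 2391 g

2391 g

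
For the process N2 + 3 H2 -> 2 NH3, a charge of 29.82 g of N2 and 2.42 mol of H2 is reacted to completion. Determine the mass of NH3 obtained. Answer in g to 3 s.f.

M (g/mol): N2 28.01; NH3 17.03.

n(N2) = 29.82 / 28.01 = 1.065 mol
n(H2) = 2.420 mol
n/ν → N2: 1.065, H2: 0.8067; H2 is limiting.
n(NH3) = (2/3) × 2.420 = 1.613 mol
mass = 1.613 × 17.03 = 27.47 g

27.5 g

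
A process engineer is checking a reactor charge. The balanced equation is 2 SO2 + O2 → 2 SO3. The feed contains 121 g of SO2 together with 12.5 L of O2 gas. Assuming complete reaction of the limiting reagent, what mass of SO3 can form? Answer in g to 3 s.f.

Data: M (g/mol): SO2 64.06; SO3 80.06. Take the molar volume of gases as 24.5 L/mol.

n(SO2) = 121.0 / 64.06 = 1.889 mol
n(O2) = 12.50 / 24.5 = 0.5102 mol
n/ν for SO2 = 1.889/2 = 0.9445
n/ν for O2 = 0.5102/1 = 0.5102
Smallest n/ν is O2 → limiting reagent.
n(SO3) = (2/1) × 0.5102 = 1.020 mol
mass = 1.020 × 80.06 = 81.66 g

81.7 g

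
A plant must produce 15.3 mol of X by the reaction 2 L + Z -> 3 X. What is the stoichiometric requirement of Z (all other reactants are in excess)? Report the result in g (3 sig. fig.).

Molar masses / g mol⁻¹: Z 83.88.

n(X) = 15.30 mol
n(Z) = (1/3) × 15.30 = 5.100 mol
mass = 5.100 × 83.88 = 427.8 g

428 g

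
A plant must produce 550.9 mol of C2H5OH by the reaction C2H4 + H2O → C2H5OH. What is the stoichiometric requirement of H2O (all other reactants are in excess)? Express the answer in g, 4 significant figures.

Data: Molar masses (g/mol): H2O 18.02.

n(C2H5OH) = 550.9 mol
n(H2O) = (1/1) × 550.9 = 550.9 mol
mass = 550.9 × 18.02 = 9927 g

9927 g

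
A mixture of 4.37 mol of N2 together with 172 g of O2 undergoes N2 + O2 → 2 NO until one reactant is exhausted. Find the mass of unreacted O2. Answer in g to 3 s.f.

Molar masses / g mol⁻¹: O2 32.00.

32.2 g

n(N2) = 4.370 mol
n(O2) = 172.0 / 32.00 = 5.375 mol
n/ν → N2: 4.370, O2: 5.375; N2 is limiting.
O2 consumed = (1/1) × 4.370 = 4.370 mol
O2 remaining = 5.375 − 4.370 = 1.005 mol
mass = 1.005 × 32.00 = 32.16 g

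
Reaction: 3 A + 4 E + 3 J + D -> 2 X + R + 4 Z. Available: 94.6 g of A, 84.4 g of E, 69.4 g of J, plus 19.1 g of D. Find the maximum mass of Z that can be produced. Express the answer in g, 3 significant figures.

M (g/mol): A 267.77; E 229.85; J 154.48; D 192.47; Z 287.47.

n(A) = 94.60 / 267.77 = 0.3533 mol
n(E) = 84.40 / 229.85 = 0.3672 mol
n(J) = 69.40 / 154.48 = 0.4492 mol
n(D) = 19.10 / 192.47 = 0.09924 mol
n/ν → A: 0.1178, E: 0.09180, J: 0.1497, D: 0.09924; E is limiting.
n(Z) = (4/4) × 0.3672 = 0.3672 mol
mass = 0.3672 × 287.47 = 105.6 g

106 g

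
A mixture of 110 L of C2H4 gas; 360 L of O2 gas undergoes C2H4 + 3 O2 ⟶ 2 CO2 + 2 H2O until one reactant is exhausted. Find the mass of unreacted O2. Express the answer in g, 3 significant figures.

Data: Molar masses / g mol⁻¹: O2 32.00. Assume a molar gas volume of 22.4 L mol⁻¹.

42.9 g

n(C2H4) = 110.0 / 22.4 = 4.911 mol
n(O2) = 360.0 / 22.4 = 16.07 mol
n/ν → C2H4: 4.911, O2: 5.357; C2H4 is limiting.
O2 consumed = (3/1) × 4.911 = 14.73 mol
O2 remaining = 16.07 − 14.73 = 1.340 mol
mass = 1.340 × 32.00 = 42.88 g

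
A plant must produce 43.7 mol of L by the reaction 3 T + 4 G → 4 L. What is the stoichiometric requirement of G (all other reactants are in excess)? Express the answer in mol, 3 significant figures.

43.7 mol

n(L) = 43.70 mol
n(G) = (4/4) × 43.70 = 43.70 mol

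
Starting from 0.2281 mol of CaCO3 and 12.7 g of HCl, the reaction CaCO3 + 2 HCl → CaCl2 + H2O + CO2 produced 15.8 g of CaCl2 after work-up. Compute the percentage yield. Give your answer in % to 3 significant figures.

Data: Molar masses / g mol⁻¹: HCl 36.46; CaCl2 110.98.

n(CaCO3) = 0.2281 mol
n(HCl) = 12.70 / 36.46 = 0.3483 mol
n/ν for CaCO3 = 0.2281/1 = 0.2281
n/ν for HCl = 0.3483/2 = 0.1742
Smallest n/ν is HCl → limiting reagent.
theoretical n(CaCl2) = (1/2) × 0.3483 = 0.1742 mol → 19.33 g
% yield = 15.8 / 19.33 × 100 = 81.74 %

81.7 %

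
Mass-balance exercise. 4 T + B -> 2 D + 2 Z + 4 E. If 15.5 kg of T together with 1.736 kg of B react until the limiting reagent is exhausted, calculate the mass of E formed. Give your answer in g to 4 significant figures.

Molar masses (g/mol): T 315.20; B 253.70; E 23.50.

643.2 g

n(T) = 15.50×1000 / 315.20 = 49.18 mol
n(B) = 1.736×1000 / 253.70 = 6.843 mol
n/ν → T: 12.30, B: 6.843; B is limiting.
n(E) = (4/1) × 6.843 = 27.37 mol
mass = 27.37 × 23.50 = 643.2 g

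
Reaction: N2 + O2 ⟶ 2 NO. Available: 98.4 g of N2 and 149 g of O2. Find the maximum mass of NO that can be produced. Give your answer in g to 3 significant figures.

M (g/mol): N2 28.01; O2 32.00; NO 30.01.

n(N2) = 98.40 / 28.01 = 3.513 mol
n(O2) = 149.0 / 32.00 = 4.656 mol
n/ν → N2: 3.513, O2: 4.656; N2 is limiting.
n(NO) = (2/1) × 3.513 = 7.026 mol
mass = 7.026 × 30.01 = 210.9 g

211 g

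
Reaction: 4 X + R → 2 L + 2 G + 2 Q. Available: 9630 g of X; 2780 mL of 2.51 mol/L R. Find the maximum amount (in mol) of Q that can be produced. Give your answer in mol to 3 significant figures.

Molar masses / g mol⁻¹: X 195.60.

n(X) = 9630 / 195.60 = 49.23 mol
n(R) = 2.51 × 2780/1000 = 6.978 mol
n/ν → X: 12.31, R: 6.978; R is limiting.
n(Q) = (2/1) × 6.978 = 13.96 mol

14.0 mol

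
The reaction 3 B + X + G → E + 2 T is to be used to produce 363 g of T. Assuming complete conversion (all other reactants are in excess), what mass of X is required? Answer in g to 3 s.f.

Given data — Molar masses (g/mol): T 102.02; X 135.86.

242 g

n(T) = 363 / 102.02 = 3.558 mol
n(X) = (1/2) × 3.558 = 1.779 mol
mass = 1.779 × 135.86 = 241.7 g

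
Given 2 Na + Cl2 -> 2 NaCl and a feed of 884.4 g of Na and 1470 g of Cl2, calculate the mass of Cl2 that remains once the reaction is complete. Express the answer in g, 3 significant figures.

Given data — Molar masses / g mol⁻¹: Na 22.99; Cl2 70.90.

106 g

n(Na) = 884.4 / 22.99 = 38.47 mol
n(Cl2) = 1470 / 70.90 = 20.73 mol
n/ν for Na = 38.47/2 = 19.24
n/ν for Cl2 = 20.73/1 = 20.73
Smallest n/ν is Na → limiting reagent.
Cl2 consumed = (1/2) × 38.47 = 19.24 mol
Cl2 remaining = 20.73 − 19.24 = 1.490 mol
mass = 1.490 × 70.90 = 105.6 g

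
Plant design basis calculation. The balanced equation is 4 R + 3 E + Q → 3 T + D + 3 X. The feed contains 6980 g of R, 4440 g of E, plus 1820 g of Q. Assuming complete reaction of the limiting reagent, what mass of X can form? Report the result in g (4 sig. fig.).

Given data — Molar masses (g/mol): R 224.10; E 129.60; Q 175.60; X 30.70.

717.2 g

n(R) = 6980 / 224.10 = 31.15 mol
n(E) = 4440 / 129.60 = 34.26 mol
n(Q) = 1820 / 175.60 = 10.36 mol
n/ν → R: 7.788, E: 11.42, Q: 10.36; R is limiting.
n(X) = (3/4) × 31.15 = 23.36 mol
mass = 23.36 × 30.70 = 717.2 g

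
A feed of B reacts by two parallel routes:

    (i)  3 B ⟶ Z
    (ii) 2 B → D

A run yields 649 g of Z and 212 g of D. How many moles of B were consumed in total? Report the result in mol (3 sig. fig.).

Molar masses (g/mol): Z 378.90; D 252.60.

6.82 mol

n(Z) = 649 / 378.90 = 1.713 mol
n(D) = 212 / 252.60 = 0.8393 mol
n(B) via (i) = (3/1)×1.713 = 5.139 mol
n(B) via (ii) = (2/1)×0.8393 = 1.679 mol
total n(B) = 5.139 + 1.679 = 6.818 mol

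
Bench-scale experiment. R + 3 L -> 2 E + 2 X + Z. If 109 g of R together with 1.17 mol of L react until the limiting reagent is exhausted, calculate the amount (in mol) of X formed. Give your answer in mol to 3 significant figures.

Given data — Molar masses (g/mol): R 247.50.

n(R) = 109.0 / 247.50 = 0.4404 mol
n(L) = 1.170 mol
n/ν for R = 0.4404/1 = 0.4404
n/ν for L = 1.170/3 = 0.3900
Smallest n/ν is L → limiting reagent.
n(X) = (2/3) × 1.170 = 0.7800 mol

0.780 mol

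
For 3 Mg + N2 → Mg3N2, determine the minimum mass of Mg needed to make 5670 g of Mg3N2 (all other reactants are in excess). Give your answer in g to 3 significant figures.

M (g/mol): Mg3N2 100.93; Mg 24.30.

n(Mg3N2) = 5670 / 100.93 = 56.18 mol
n(Mg) = (3/1) × 56.18 = 168.5 mol
mass = 168.5 × 24.30 = 4095 g

4100 g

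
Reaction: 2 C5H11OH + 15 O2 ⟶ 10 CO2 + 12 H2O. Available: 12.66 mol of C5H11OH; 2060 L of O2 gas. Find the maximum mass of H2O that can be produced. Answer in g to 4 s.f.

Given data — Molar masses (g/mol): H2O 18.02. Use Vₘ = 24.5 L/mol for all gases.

1212 g

n(C5H11OH) = 12.66 mol
n(O2) = 2060 / 24.5 = 84.08 mol
n/ν → C5H11OH: 6.330, O2: 5.605; O2 is limiting.
n(H2O) = (12/15) × 84.08 = 67.26 mol
mass = 67.26 × 18.02 = 1212 g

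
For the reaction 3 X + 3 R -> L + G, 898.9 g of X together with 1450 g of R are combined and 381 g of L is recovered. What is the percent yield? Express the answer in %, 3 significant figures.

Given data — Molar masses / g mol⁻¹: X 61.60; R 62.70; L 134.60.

n(X) = 898.9 / 61.60 = 14.59 mol
n(R) = 1450 / 62.70 = 23.13 mol
n/ν for X = 14.59/3 = 4.863
n/ν for R = 23.13/3 = 7.710
Smallest n/ν is X → limiting reagent.
theoretical n(L) = (1/3) × 14.59 = 4.863 mol → 654.6 g
% yield = 381 / 654.6 × 100 = 58.20 %

58.2 %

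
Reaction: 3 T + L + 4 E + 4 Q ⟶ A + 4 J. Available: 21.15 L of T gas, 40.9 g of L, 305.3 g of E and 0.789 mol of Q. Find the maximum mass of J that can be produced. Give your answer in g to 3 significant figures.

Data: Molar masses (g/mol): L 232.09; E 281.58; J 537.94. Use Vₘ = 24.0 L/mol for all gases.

379 g

n(T) = 21.15 / 24.0 = 0.8813 mol
n(L) = 40.90 / 232.09 = 0.1762 mol
n(E) = 305.3 / 281.58 = 1.084 mol
n(Q) = 0.7890 mol
n/ν for T = 0.8813/3 = 0.2938
n/ν for L = 0.1762/1 = 0.1762
n/ν for E = 1.084/4 = 0.2710
n/ν for Q = 0.7890/4 = 0.1973
Smallest n/ν is L → limiting reagent.
n(J) = (4/1) × 0.1762 = 0.7048 mol
mass = 0.7048 × 537.94 = 379.1 g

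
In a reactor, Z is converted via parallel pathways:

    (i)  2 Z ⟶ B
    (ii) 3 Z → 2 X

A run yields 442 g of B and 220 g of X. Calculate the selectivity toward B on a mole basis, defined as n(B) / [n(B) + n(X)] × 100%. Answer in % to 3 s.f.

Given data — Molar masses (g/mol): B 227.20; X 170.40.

n(B) = 442 / 227.20 = 1.945 mol
n(X) = 220 / 170.40 = 1.291 mol
selectivity = 1.945/(1.945+1.291) × 100 = 60.11 %

60.1 %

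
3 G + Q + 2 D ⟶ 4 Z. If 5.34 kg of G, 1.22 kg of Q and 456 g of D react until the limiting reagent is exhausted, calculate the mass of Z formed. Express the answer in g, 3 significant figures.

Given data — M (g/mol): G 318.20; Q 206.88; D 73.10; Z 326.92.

n(G) = 5.340×1000 / 318.20 = 16.78 mol
n(Q) = 1.220×1000 / 206.88 = 5.897 mol
n(D) = 456.0 / 73.10 = 6.238 mol
n/ν for G = 16.78/3 = 5.593
n/ν for Q = 5.897/1 = 5.897
n/ν for D = 6.238/2 = 3.119
Smallest n/ν is D → limiting reagent.
n(Z) = (4/2) × 6.238 = 12.48 mol
mass = 12.48 × 326.92 = 4080 g

4080 g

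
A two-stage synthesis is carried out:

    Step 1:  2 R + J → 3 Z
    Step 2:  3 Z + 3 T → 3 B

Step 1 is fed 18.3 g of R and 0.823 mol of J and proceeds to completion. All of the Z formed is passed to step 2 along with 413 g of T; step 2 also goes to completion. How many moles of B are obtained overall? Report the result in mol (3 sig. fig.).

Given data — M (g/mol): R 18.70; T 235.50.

1.47 mol

Step 1:
n(R) = 18.30 / 18.70 = 0.9786 mol
n(J) = 0.8230 mol
n/ν for R = 0.9786/2 = 0.4893
n/ν for J = 0.8230/1 = 0.8230
Smallest n/ν is R → limiting reagent.
n(Z) produced = (3/2) × 0.9786 = 1.468 mol
Step 2:
n(Z) available = 1.468 mol
n(T) = 413.0 / 235.50 = 1.754 mol
n/ν for Z = 1.468/3 = 0.4893
n/ν for T = 1.754/3 = 0.5847
Smallest n/ν is Z → limiting reagent.
n(B) = (3/3) × 1.468 = 1.468 mol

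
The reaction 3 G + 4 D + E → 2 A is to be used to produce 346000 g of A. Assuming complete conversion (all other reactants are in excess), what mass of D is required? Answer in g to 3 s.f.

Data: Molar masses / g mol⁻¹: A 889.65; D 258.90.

201000 g

n(A) = 346000 / 889.65 = 388.9 mol
n(D) = (4/2) × 388.9 = 777.8 mol
mass = 777.8 × 258.90 = 201400 g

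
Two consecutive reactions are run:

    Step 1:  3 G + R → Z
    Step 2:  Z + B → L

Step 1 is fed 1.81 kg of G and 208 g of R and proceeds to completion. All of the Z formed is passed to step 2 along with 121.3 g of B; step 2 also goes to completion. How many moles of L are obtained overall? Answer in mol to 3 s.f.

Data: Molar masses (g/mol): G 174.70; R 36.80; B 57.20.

Step 1:
n(G) = 1.810×1000 / 174.70 = 10.36 mol
n(R) = 208.0 / 36.80 = 5.652 mol
n/ν for G = 10.36/3 = 3.453
n/ν for R = 5.652/1 = 5.652
Smallest n/ν is G → limiting reagent.
n(Z) produced = (1/3) × 10.36 = 3.453 mol
Step 2:
n(Z) available = 3.453 mol
n(B) = 121.3 / 57.20 = 2.121 mol
n/ν for Z = 3.453/1 = 3.453
n/ν for B = 2.121/1 = 2.121
Smallest n/ν is B → limiting reagent.
n(L) = (1/1) × 2.121 = 2.121 mol

2.12 mol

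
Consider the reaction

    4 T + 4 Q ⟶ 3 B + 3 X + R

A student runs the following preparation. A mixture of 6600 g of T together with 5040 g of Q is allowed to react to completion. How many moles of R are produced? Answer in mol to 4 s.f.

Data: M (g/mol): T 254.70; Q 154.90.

n(T) = 6600 / 254.70 = 25.91 mol
n(Q) = 5040 / 154.90 = 32.54 mol
n/ν for T = 25.91/4 = 6.478
n/ν for Q = 32.54/4 = 8.135
Smallest n/ν is T → limiting reagent.
n(R) = (1/4) × 25.91 = 6.478 mol

6.478 mol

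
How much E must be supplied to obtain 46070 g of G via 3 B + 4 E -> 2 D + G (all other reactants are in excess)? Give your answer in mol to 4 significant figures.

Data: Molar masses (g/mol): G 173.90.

1060 mol

n(G) = 46070 / 173.90 = 264.9 mol
n(E) = (4/1) × 264.9 = 1060 mol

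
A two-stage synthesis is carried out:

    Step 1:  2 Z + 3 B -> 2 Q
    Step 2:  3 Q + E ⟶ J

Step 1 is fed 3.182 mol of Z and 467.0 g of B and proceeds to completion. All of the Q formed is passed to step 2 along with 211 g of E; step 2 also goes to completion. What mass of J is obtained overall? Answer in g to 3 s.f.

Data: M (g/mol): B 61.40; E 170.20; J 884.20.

938 g

Step 1:
n(Z) = 3.182 mol
n(B) = 467.0 / 61.40 = 7.606 mol
n/ν → Z: 1.591, B: 2.535; Z is limiting.
n(Q) produced = (2/2) × 3.182 = 3.182 mol
Step 2:
n(Q) available = 3.182 mol
n(E) = 211.0 / 170.20 = 1.240 mol
n/ν → Q: 1.061, E: 1.240; Q is limiting.
n(J) = (1/3) × 3.182 = 1.061 mol
mass = 1.061 × 884.20 = 938.1 g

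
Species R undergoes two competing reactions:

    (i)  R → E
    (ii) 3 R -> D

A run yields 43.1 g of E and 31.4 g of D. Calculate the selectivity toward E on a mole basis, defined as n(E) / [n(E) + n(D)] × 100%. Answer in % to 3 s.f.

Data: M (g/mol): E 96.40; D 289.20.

80.5 %

n(E) = 43.1 / 96.40 = 0.4471 mol
n(D) = 31.4 / 289.20 = 0.1086 mol
selectivity = 0.4471/(0.4471+0.1086) × 100 = 80.46 %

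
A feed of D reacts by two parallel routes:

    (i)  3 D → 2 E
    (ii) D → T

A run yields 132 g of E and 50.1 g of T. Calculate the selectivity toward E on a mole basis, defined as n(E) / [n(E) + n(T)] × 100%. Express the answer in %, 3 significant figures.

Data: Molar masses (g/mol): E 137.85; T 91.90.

63.7 %

n(E) = 132 / 137.85 = 0.9576 mol
n(T) = 50.1 / 91.90 = 0.5452 mol
selectivity = 0.9576/(0.9576+0.5452) × 100 = 63.72 %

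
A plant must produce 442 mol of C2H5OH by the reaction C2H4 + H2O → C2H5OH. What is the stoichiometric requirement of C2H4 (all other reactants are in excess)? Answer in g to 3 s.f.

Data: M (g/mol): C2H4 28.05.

12400 g

n(C2H5OH) = 442.0 mol
n(C2H4) = (1/1) × 442.0 = 442.0 mol
mass = 442.0 × 28.05 = 12400 g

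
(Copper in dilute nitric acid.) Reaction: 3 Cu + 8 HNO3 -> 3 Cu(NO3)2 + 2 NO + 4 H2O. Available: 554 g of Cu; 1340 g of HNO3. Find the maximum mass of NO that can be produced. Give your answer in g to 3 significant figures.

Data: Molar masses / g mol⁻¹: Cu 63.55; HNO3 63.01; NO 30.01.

160 g

n(Cu) = 554.0 / 63.55 = 8.718 mol
n(HNO3) = 1340 / 63.01 = 21.27 mol
n/ν for Cu = 8.718/3 = 2.906
n/ν for HNO3 = 21.27/8 = 2.659
Smallest n/ν is HNO3 → limiting reagent.
n(NO) = (2/8) × 21.27 = 5.318 mol
mass = 5.318 × 30.01 = 159.6 g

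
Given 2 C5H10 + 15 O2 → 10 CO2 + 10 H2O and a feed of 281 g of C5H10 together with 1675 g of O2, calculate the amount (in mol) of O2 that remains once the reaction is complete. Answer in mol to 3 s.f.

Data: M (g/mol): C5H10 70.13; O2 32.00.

22.3 mol

n(C5H10) = 281.0 / 70.13 = 4.007 mol
n(O2) = 1675 / 32.00 = 52.34 mol
n/ν for C5H10 = 4.007/2 = 2.004
n/ν for O2 = 52.34/15 = 3.489
Smallest n/ν is C5H10 → limiting reagent.
O2 consumed = (15/2) × 4.007 = 30.05 mol
O2 remaining = 52.34 − 30.05 = 22.29 mol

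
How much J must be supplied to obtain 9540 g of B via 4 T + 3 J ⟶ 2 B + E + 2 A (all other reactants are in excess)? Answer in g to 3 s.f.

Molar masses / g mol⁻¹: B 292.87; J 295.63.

n(B) = 9540 / 292.87 = 32.57 mol
n(J) = (3/2) × 32.57 = 48.86 mol
mass = 48.86 × 295.63 = 14440 g

14400 g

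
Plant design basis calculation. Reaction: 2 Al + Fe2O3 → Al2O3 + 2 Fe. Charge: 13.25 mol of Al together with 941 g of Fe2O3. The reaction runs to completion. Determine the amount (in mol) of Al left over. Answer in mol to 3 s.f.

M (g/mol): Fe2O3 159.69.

1.46 mol

n(Al) = 13.25 mol
n(Fe2O3) = 941.0 / 159.69 = 5.893 mol
n/ν for Al = 13.25/2 = 6.625
n/ν for Fe2O3 = 5.893/1 = 5.893
Smallest n/ν is Fe2O3 → limiting reagent.
Al consumed = (2/1) × 5.893 = 11.79 mol
Al remaining = 13.25 − 11.79 = 1.460 mol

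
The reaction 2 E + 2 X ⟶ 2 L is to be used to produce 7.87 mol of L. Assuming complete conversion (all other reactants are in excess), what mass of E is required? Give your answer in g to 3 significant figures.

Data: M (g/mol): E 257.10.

n(L) = 7.870 mol
n(E) = (2/2) × 7.870 = 7.870 mol
mass = 7.870 × 257.10 = 2023 g

2020 g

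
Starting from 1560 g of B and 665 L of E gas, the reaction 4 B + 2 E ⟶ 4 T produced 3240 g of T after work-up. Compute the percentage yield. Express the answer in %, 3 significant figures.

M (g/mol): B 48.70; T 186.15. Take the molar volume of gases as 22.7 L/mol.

54.3 %

n(B) = 1560 / 48.70 = 32.03 mol
n(E) = 665.0 / 22.7 = 29.30 mol
n/ν for B = 32.03/4 = 8.008
n/ν for E = 29.30/2 = 14.65
Smallest n/ν is B → limiting reagent.
theoretical n(T) = (4/4) × 32.03 = 32.03 mol → 5962 g
% yield = 3240 / 5962 × 100 = 54.34 %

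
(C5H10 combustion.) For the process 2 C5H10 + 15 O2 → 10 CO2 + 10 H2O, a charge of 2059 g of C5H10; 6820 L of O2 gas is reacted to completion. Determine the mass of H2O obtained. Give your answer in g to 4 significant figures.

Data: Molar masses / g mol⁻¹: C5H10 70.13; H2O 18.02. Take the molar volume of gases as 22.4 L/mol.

n(C5H10) = 2059 / 70.13 = 29.36 mol
n(O2) = 6820 / 22.4 = 304.5 mol
n/ν for C5H10 = 29.36/2 = 14.68
n/ν for O2 = 304.5/15 = 20.30
Smallest n/ν is C5H10 → limiting reagent.
n(H2O) = (10/2) × 29.36 = 146.8 mol
mass = 146.8 × 18.02 = 2645 g

2645 g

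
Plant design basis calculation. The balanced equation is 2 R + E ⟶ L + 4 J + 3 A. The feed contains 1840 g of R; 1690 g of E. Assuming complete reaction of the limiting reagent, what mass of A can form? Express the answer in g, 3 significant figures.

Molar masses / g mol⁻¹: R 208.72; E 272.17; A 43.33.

n(R) = 1840 / 208.72 = 8.816 mol
n(E) = 1690 / 272.17 = 6.209 mol
n/ν for R = 8.816/2 = 4.408
n/ν for E = 6.209/1 = 6.209
Smallest n/ν is R → limiting reagent.
n(A) = (3/2) × 8.816 = 13.22 mol
mass = 13.22 × 43.33 = 572.8 g

573 g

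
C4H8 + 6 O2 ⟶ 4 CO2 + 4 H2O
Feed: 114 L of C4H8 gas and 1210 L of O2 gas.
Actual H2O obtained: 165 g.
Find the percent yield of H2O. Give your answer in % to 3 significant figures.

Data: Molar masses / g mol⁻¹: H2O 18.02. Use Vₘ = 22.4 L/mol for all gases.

45.0 %

n(C4H8) = 114.0 / 22.4 = 5.089 mol
n(O2) = 1210 / 22.4 = 54.02 mol
n/ν → C4H8: 5.089, O2: 9.003; C4H8 is limiting.
theoretical n(H2O) = (4/1) × 5.089 = 20.36 mol → 366.9 g
% yield = 165 / 366.9 × 100 = 44.97 %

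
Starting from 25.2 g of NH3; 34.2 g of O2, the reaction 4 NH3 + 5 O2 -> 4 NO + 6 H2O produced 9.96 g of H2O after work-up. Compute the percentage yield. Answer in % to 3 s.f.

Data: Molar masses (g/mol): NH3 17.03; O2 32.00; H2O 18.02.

n(NH3) = 25.20 / 17.03 = 1.480 mol
n(O2) = 34.20 / 32.00 = 1.069 mol
n/ν for NH3 = 1.480/4 = 0.3700
n/ν for O2 = 1.069/5 = 0.2138
Smallest n/ν is O2 → limiting reagent.
theoretical n(H2O) = (6/5) × 1.069 = 1.283 mol → 23.12 g
% yield = 9.96 / 23.12 × 100 = 43.08 %

43.1 %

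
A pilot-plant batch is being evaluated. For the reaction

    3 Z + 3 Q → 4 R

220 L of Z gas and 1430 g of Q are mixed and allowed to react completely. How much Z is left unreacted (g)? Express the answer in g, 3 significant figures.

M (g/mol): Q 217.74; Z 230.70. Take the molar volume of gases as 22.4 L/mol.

751 g

n(Z) = 220.0 / 22.4 = 9.821 mol
n(Q) = 1430 / 217.74 = 6.567 mol
n/ν → Z: 3.274, Q: 2.189; Q is limiting.
Z consumed = (3/3) × 6.567 = 6.567 mol
Z remaining = 9.821 − 6.567 = 3.254 mol
mass = 3.254 × 230.70 = 750.7 g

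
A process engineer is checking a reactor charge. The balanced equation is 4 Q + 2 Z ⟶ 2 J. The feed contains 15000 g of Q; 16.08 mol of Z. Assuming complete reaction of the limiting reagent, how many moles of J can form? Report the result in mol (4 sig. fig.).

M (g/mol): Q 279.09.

16.08 mol

n(Q) = 15000 / 279.09 = 53.75 mol
n(Z) = 16.08 mol
n/ν for Q = 53.75/4 = 13.44
n/ν for Z = 16.08/2 = 8.040
Smallest n/ν is Z → limiting reagent.
n(J) = (2/2) × 16.08 = 16.08 mol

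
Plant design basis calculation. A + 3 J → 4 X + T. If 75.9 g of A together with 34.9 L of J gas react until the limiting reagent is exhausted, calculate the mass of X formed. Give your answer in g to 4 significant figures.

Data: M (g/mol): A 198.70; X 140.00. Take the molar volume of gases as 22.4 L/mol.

n(A) = 75.90 / 198.70 = 0.3820 mol
n(J) = 34.90 / 22.4 = 1.558 mol
n/ν → A: 0.3820, J: 0.5193; A is limiting.
n(X) = (4/1) × 0.3820 = 1.528 mol
mass = 1.528 × 140.00 = 213.9 g

213.9 g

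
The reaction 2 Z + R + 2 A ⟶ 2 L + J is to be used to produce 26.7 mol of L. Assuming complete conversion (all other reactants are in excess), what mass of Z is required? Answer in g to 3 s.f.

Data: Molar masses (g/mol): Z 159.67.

4260 g

n(L) = 26.70 mol
n(Z) = (2/2) × 26.70 = 26.70 mol
mass = 26.70 × 159.67 = 4263 g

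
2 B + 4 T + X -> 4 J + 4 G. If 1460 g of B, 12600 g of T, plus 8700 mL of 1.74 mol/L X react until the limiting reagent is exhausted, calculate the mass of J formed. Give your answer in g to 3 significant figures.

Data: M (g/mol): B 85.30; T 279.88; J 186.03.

n(B) = 1460 / 85.30 = 17.12 mol
n(T) = 12600 / 279.88 = 45.02 mol
n(X) = 1.74 × 8700/1000 = 15.14 mol
n/ν → B: 8.560, T: 11.26, X: 15.14; B is limiting.
n(J) = (4/2) × 17.12 = 34.24 mol
mass = 34.24 × 186.03 = 6370 g

6370 g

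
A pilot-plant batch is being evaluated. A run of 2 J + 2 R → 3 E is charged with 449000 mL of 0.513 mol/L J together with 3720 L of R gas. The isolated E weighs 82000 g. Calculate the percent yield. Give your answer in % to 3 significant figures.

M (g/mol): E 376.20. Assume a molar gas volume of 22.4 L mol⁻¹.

n(J) = 0.513 × 449000/1000 = 230.3 mol
n(R) = 3720 / 22.4 = 166.1 mol
n/ν for J = 230.3/2 = 115.2
n/ν for R = 166.1/2 = 83.05
Smallest n/ν is R → limiting reagent.
theoretical n(E) = (3/2) × 166.1 = 249.2 mol → 93750 g
% yield = 82000 / 93750 × 100 = 87.47 %

87.5 %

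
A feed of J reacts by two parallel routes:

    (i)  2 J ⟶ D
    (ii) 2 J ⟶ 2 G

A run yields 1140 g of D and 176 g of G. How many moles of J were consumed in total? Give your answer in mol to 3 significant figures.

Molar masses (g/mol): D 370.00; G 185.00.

n(D) = 1140 / 370.00 = 3.081 mol
n(G) = 176 / 185.00 = 0.9514 mol
n(J) via (i) = (2/1)×3.081 = 6.162 mol
n(J) via (ii) = (2/2)×0.9514 = 0.9514 mol
total n(J) = 6.162 + 0.9514 = 7.113 mol

7.11 mol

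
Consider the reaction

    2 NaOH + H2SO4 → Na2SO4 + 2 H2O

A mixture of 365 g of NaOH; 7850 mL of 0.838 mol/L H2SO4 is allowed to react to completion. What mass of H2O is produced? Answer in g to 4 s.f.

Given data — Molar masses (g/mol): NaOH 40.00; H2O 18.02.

n(NaOH) = 365.0 / 40.00 = 9.125 mol
n(H2SO4) = 0.838 × 7850/1000 = 6.578 mol
n/ν for NaOH = 9.125/2 = 4.563
n/ν for H2SO4 = 6.578/1 = 6.578
Smallest n/ν is NaOH → limiting reagent.
n(H2O) = (2/2) × 9.125 = 9.125 mol
mass = 9.125 × 18.02 = 164.4 g

164.4 g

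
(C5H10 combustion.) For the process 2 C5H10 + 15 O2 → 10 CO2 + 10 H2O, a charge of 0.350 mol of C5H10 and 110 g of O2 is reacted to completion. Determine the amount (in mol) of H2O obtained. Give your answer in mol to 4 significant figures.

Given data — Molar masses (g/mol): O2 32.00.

n(C5H10) = 0.3500 mol
n(O2) = 110.0 / 32.00 = 3.438 mol
n/ν for C5H10 = 0.3500/2 = 0.1750
n/ν for O2 = 3.438/15 = 0.2292
Smallest n/ν is C5H10 → limiting reagent.
n(H2O) = (10/2) × 0.3500 = 1.750 mol

1.750 mol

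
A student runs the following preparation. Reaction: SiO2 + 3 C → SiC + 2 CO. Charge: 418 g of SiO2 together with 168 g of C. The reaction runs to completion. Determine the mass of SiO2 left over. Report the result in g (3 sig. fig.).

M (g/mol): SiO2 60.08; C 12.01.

138 g

n(SiO2) = 418.0 / 60.08 = 6.957 mol
n(C) = 168.0 / 12.01 = 13.99 mol
n/ν for SiO2 = 6.957/1 = 6.957
n/ν for C = 13.99/3 = 4.663
Smallest n/ν is C → limiting reagent.
SiO2 consumed = (1/3) × 13.99 = 4.663 mol
SiO2 remaining = 6.957 − 4.663 = 2.294 mol
mass = 2.294 × 60.08 = 137.8 g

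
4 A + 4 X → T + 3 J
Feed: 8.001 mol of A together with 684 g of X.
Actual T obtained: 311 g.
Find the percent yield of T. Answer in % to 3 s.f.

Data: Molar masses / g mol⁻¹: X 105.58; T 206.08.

n(A) = 8.001 mol
n(X) = 684.0 / 105.58 = 6.478 mol
n/ν for A = 8.001/4 = 2.000
n/ν for X = 6.478/4 = 1.620
Smallest n/ν is X → limiting reagent.
theoretical n(T) = (1/4) × 6.478 = 1.620 mol → 333.8 g
% yield = 311 / 333.8 × 100 = 93.17 %

93.2 %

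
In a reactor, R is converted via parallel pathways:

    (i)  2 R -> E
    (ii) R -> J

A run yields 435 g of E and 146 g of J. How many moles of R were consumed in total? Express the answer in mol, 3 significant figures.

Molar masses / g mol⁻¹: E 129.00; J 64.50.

9.01 mol

n(E) = 435 / 129.00 = 3.372 mol
n(J) = 146 / 64.50 = 2.264 mol
n(R) via (i) = (2/1)×3.372 = 6.744 mol
n(R) via (ii) = (1/1)×2.264 = 2.264 mol
total n(R) = 6.744 + 2.264 = 9.008 mol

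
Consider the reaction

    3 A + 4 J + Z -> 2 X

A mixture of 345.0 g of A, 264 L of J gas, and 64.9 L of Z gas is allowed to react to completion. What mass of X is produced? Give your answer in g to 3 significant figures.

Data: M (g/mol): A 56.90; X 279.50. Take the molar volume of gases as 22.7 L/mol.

n(A) = 345.0 / 56.90 = 6.063 mol
n(J) = 264.0 / 22.7 = 11.63 mol
n(Z) = 64.90 / 22.7 = 2.859 mol
n/ν → A: 2.021, J: 2.908, Z: 2.859; A is limiting.
n(X) = (2/3) × 6.063 = 4.042 mol
mass = 4.042 × 279.50 = 1130 g

1130 g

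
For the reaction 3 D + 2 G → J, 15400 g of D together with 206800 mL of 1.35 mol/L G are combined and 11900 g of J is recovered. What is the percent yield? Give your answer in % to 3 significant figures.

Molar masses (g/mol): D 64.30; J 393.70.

37.9 %

n(D) = 15400 / 64.30 = 239.5 mol
n(G) = 1.35 × 206800/1000 = 279.2 mol
n/ν for D = 239.5/3 = 79.83
n/ν for G = 279.2/2 = 139.6
Smallest n/ν is D → limiting reagent.
theoretical n(J) = (1/3) × 239.5 = 79.83 mol → 31430 g
% yield = 11900 / 31430 × 100 = 37.86 %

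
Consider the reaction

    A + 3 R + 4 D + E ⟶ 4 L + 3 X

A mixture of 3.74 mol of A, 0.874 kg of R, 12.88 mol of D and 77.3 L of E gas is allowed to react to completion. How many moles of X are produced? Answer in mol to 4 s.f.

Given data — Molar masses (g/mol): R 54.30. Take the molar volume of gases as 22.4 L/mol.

9.660 mol

n(A) = 3.740 mol
n(R) = 0.8740×1000 / 54.30 = 16.10 mol
n(D) = 12.88 mol
n(E) = 77.30 / 22.4 = 3.451 mol
n/ν → A: 3.740, R: 5.367, D: 3.220, E: 3.451; D is limiting.
n(X) = (3/4) × 12.88 = 9.660 mol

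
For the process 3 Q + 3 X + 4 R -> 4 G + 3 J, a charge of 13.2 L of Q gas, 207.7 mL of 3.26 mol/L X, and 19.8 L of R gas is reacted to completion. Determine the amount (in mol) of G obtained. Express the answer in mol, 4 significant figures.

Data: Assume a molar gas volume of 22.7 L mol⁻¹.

0.7753 mol

n(Q) = 13.20 / 22.7 = 0.5815 mol
n(X) = 3.26 × 207.7/1000 = 0.6771 mol
n(R) = 19.80 / 22.7 = 0.8722 mol
n/ν → Q: 0.1938, X: 0.2257, R: 0.2181; Q is limiting.
n(G) = (4/3) × 0.5815 = 0.7753 mol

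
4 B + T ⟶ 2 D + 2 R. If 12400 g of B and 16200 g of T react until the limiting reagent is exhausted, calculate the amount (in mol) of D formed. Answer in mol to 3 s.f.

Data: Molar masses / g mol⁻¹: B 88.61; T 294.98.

n(B) = 12400 / 88.61 = 139.9 mol
n(T) = 16200 / 294.98 = 54.92 mol
n/ν for B = 139.9/4 = 34.98
n/ν for T = 54.92/1 = 54.92
Smallest n/ν is B → limiting reagent.
n(D) = (2/4) × 139.9 = 69.95 mol

70.0 mol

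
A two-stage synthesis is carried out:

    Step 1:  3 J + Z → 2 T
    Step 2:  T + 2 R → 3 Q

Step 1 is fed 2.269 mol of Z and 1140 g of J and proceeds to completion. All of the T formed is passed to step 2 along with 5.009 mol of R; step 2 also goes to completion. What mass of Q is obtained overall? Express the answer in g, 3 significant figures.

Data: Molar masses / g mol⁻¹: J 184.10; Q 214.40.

Step 1:
n(Z) = 2.269 mol
n(J) = 1140 / 184.10 = 6.192 mol
n/ν for Z = 2.269/1 = 2.269
n/ν for J = 6.192/3 = 2.064
Smallest n/ν is J → limiting reagent.
n(T) produced = (2/3) × 6.192 = 4.128 mol
Step 2:
n(T) available = 4.128 mol
n(R) = 5.009 mol
n/ν for T = 4.128/1 = 4.128
n/ν for R = 5.009/2 = 2.505
Smallest n/ν is R → limiting reagent.
n(Q) = (3/2) × 5.009 = 7.514 mol
mass = 7.514 × 214.40 = 1611 g

1610 g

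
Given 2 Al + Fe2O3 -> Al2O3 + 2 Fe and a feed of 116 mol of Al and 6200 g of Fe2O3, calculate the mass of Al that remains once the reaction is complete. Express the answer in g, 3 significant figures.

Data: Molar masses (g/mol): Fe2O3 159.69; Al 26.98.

1030 g

n(Al) = 116.0 mol
n(Fe2O3) = 6200 / 159.69 = 38.83 mol
n/ν for Al = 116.0/2 = 58.00
n/ν for Fe2O3 = 38.83/1 = 38.83
Smallest n/ν is Fe2O3 → limiting reagent.
Al consumed = (2/1) × 38.83 = 77.66 mol
Al remaining = 116.0 − 77.66 = 38.34 mol
mass = 38.34 × 26.98 = 1034 g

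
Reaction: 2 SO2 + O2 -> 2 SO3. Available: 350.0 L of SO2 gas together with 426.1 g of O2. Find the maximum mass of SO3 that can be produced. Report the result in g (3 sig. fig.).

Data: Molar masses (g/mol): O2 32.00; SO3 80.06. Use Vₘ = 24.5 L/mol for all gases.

1140 g

n(SO2) = 350.0 / 24.5 = 14.29 mol
n(O2) = 426.1 / 32.00 = 13.32 mol
n/ν for SO2 = 14.29/2 = 7.145
n/ν for O2 = 13.32/1 = 13.32
Smallest n/ν is SO2 → limiting reagent.
n(SO3) = (2/2) × 14.29 = 14.29 mol
mass = 14.29 × 80.06 = 1144 g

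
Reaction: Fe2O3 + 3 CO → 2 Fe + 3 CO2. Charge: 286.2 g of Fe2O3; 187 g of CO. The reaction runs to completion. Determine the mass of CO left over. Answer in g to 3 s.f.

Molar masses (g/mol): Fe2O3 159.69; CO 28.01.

n(Fe2O3) = 286.2 / 159.69 = 1.792 mol
n(CO) = 187.0 / 28.01 = 6.676 mol
n/ν for Fe2O3 = 1.792/1 = 1.792
n/ν for CO = 6.676/3 = 2.225
Smallest n/ν is Fe2O3 → limiting reagent.
CO consumed = (3/1) × 1.792 = 5.376 mol
CO remaining = 6.676 − 5.376 = 1.300 mol
mass = 1.300 × 28.01 = 36.41 g

36.4 g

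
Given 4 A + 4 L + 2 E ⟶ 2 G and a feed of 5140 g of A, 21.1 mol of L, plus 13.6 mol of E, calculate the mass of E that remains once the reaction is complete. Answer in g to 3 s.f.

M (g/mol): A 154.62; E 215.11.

656 g

n(A) = 5140 / 154.62 = 33.24 mol
n(L) = 21.10 mol
n(E) = 13.60 mol
n/ν → A: 8.310, L: 5.275, E: 6.800; L is limiting.
E consumed = (2/4) × 21.10 = 10.55 mol
E remaining = 13.60 − 10.55 = 3.050 mol
mass = 3.050 × 215.11 = 656.1 g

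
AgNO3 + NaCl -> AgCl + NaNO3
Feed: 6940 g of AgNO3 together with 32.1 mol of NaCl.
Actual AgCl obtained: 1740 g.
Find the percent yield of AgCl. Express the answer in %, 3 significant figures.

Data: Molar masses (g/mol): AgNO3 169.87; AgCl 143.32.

n(AgNO3) = 6940 / 169.87 = 40.85 mol
n(NaCl) = 32.10 mol
n/ν → AgNO3: 40.85, NaCl: 32.10; NaCl is limiting.
theoretical n(AgCl) = (1/1) × 32.10 = 32.10 mol → 4601 g
% yield = 1740 / 4601 × 100 = 37.82 %

37.8 %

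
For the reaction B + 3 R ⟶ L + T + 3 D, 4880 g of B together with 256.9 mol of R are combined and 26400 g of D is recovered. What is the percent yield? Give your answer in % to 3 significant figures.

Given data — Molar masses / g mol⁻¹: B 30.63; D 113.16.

90.8 %

n(B) = 4880 / 30.63 = 159.3 mol
n(R) = 256.9 mol
n/ν for B = 159.3/1 = 159.3
n/ν for R = 256.9/3 = 85.63
Smallest n/ν is R → limiting reagent.
theoretical n(D) = (3/3) × 256.9 = 256.9 mol → 29070 g
% yield = 26400 / 29070 × 100 = 90.82 %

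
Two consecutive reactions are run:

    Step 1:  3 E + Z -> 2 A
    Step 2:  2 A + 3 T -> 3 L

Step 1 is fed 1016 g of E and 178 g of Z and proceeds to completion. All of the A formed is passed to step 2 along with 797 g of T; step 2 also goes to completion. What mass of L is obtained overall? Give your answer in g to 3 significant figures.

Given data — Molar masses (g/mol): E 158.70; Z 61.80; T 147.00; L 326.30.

Step 1:
n(E) = 1016 / 158.70 = 6.402 mol
n(Z) = 178.0 / 61.80 = 2.880 mol
n/ν → E: 2.134, Z: 2.880; E is limiting.
n(A) produced = (2/3) × 6.402 = 4.268 mol
Step 2:
n(A) available = 4.268 mol
n(T) = 797.0 / 147.00 = 5.422 mol
n/ν → A: 2.134, T: 1.807; T is limiting.
n(L) = (3/3) × 5.422 = 5.422 mol
mass = 5.422 × 326.30 = 1769 g

1770 g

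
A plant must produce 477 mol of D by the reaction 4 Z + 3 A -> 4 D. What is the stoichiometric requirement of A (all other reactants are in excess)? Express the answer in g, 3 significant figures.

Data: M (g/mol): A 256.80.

91900 g

n(D) = 477.0 mol
n(A) = (3/4) × 477.0 = 357.8 mol
mass = 357.8 × 256.80 = 91880 g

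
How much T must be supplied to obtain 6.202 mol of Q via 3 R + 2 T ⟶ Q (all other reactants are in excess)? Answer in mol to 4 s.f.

12.40 mol

n(Q) = 6.202 mol
n(T) = (2/1) × 6.202 = 12.40 mol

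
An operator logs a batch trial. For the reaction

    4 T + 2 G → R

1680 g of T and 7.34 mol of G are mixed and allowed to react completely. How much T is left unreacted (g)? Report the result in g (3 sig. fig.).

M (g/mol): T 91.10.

343 g

n(T) = 1680 / 91.10 = 18.44 mol
n(G) = 7.340 mol
n/ν for T = 18.44/4 = 4.610
n/ν for G = 7.340/2 = 3.670
Smallest n/ν is G → limiting reagent.
T consumed = (4/2) × 7.340 = 14.68 mol
T remaining = 18.44 − 14.68 = 3.760 mol
mass = 3.760 × 91.10 = 342.5 g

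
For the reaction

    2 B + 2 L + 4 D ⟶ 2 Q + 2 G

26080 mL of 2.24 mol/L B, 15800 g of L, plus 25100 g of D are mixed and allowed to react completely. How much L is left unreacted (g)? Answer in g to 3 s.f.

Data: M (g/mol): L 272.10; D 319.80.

n(B) = 2.24 × 26080/1000 = 58.42 mol
n(L) = 15800 / 272.10 = 58.07 mol
n(D) = 25100 / 319.80 = 78.49 mol
n/ν → B: 29.21, L: 29.04, D: 19.62; D is limiting.
L consumed = (2/4) × 78.49 = 39.25 mol
L remaining = 58.07 − 39.25 = 18.82 mol
mass = 18.82 × 272.10 = 5121 g

5120 g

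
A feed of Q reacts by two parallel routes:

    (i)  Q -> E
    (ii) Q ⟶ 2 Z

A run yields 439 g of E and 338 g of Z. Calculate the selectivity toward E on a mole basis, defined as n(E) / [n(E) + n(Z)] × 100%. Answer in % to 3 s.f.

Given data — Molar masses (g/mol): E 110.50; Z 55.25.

n(E) = 439 / 110.50 = 3.973 mol
n(Z) = 338 / 55.25 = 6.118 mol
selectivity = 3.973/(3.973+6.118) × 100 = 39.37 %

39.4 %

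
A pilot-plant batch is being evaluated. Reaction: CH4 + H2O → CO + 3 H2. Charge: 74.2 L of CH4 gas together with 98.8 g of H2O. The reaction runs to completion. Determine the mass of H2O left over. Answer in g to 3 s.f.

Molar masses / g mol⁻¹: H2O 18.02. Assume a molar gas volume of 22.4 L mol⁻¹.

39.1 g

n(CH4) = 74.20 / 22.4 = 3.313 mol
n(H2O) = 98.80 / 18.02 = 5.483 mol
n/ν for CH4 = 3.313/1 = 3.313
n/ν for H2O = 5.483/1 = 5.483
Smallest n/ν is CH4 → limiting reagent.
H2O consumed = (1/1) × 3.313 = 3.313 mol
H2O remaining = 5.483 − 3.313 = 2.170 mol
mass = 2.170 × 18.02 = 39.10 g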